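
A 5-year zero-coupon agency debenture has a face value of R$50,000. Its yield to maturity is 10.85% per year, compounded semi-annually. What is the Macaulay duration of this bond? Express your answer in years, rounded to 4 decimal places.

5.0000 years

A zero-coupon bond has a single cash flow at maturity, so its Macaulay duration equals its maturity: 5 years.
(Equivalently: 10 semi-annual periods ÷ 2 = 5 years.)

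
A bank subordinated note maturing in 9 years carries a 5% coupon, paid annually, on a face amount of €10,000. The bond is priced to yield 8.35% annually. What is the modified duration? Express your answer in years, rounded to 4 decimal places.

Periodic yield y = 0.0835. First find Macaulay duration:
  t   CF        PV=CF/(1+0.0835)^t    t·PV
  1       500.00       461.4675       461.4675
  2       500.00       425.9044       851.8089
  3       500.00       393.0821     1,179.2463
  4       500.00       362.7892     1,451.1568
  5       500.00       334.8308     1,674.1541
  6       500.00       309.0271     1,854.1624
  7       500.00       285.2119     1,996.4831
  8       500.00       263.2320     2,105.8560
  9    10,500.00     5,101.8661    45,916.7951
  Σ                  7,937.4111    57,491.1300
P = 7,937.4111; Macaulay duration = 57,491.1300 / 7,937.4111 = 7.24306 years.
Modified duration = D_Mac / (1 + y) = 7.24306 / 1.0835 = 6.68487 years.

6.6849 years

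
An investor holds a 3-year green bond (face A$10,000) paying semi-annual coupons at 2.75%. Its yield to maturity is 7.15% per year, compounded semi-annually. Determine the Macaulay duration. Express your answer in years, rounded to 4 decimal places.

2.8923 years

Periodic yield y = 0.03575. Discount each cash flow and weight by its period:
  t   CF        PV=CF/(1+0.03575)^t    t·PV
  1       137.50       132.7540       132.7540
  2       137.50       128.1719       256.3438
  3       137.50       123.7479       371.2437
  4       137.50       119.4766       477.9065
  5       137.50       115.3528       576.7638
  6    10,137.50     8,211.0976    49,266.5857
  Σ                  8,830.6009    51,081.5976
Price P = Σ PV = 8,830.6009.
Macaulay duration = Σ(t·PV) / P = 51,081.5976 / 8,830.6009 = 5.78461 half-year periods.
In years: 5.78461 / 2 = 2.89231 years.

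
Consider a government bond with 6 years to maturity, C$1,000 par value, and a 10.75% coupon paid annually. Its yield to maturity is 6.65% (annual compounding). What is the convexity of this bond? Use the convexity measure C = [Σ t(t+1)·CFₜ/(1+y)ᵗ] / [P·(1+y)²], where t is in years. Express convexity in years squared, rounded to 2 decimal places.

27.49

With y = 0.0665:
  t   CF        PV=CF/(1+0.0665)^t    t·PV        t(t+1)·PV
  1       107.50       100.7970       100.7970         201.5940
  2       107.50        94.5120       189.0239         567.0717
  3       107.50        88.6188       265.8564       1,063.4256
  4       107.50        83.0931       332.3724       1,661.8622
  5       107.50        77.9120       389.5598       2,337.3590
  6     1,107.50       752.6249     4,515.7493      31,610.2453
  Σ                  1,197.5577     5,793.3589      37,441.5579
P = 1,197.5577.
Convexity = Σ t(t+1)·PV / [P·(1+y)²] = 37,441.5579 / (1,197.5577 × 1.137422) = 27.48753.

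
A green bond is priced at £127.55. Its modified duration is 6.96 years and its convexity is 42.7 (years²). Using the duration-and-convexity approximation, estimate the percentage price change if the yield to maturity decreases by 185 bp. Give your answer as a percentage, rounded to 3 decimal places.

+13.607%

Duration effect: -D_mod·Δy = -6.96 × (-0.0185) = +0.128760
Convexity effect: ½·C·(Δy)² = 0.5 × 42.7 × (-0.0185)² = +0.0073070375
ΔP/P ≈ +0.128760 + 0.0073070375 = +0.1360670375
= +13.60670375%.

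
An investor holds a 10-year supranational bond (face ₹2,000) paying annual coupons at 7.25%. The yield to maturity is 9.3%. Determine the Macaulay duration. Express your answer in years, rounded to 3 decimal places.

7.243 years

Periodic yield y = 0.093. Discount each cash flow and weight by its year:
  t   CF        PV=CF/(1+0.093)^t    t·PV
  1       145.00       132.6624       132.6624
  2       145.00       121.3746       242.7491
  3       145.00       111.0472       333.1415
  4       145.00       101.5985       406.3941
  5       145.00        92.9538       464.7690
  6       145.00        85.0447       510.2679
  7       145.00        77.8085       544.6593
  8       145.00        71.1880       569.5039
  9       145.00        65.1308       586.1774
  10    2,145.00       881.5068     8,815.0682
  Σ                  1,740.3152    12,605.3928
Price P = Σ PV = 1,740.3152.
Macaulay duration = Σ(t·PV) / P = 12,605.3928 / 1,740.3152 = 7.24317 years.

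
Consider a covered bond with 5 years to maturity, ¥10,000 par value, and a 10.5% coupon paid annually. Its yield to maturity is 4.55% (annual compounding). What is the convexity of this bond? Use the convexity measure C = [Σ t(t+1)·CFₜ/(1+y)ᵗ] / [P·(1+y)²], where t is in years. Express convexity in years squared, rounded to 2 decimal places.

With y = 0.0455:
  t   CF        PV=CF/(1+0.0455)^t    t·PV        t(t+1)·PV
  1     1,050.00     1,004.3042     1,004.3042       2,008.6083
  2     1,050.00       960.5970     1,921.1940       5,763.5820
  3     1,050.00       918.7920     2,756.3759      11,025.5036
  4     1,050.00       878.8063     3,515.2251      17,576.1255
  5    11,050.00     8,845.9014    44,229.5068     265,377.0408
  Σ                 12,608.4008    53,426.6060     301,750.8602
P = 12,608.4008.
Convexity = Σ t(t+1)·PV / [P·(1+y)²] = 301,750.8602 / (12,608.4008 × 1.093070) = 21.89477.

21.89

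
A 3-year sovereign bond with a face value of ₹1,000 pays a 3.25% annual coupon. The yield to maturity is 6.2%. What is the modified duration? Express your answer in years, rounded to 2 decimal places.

Periodic yield y = 0.062. First find Macaulay duration:
  t   CF        PV=CF/(1+0.062)^t    t·PV
  1        32.50        30.6026        30.6026
  2        32.50        28.8160        57.6321
  3     1,032.50       862.0183     2,586.0550
  Σ                    921.4370     2,674.2898
P = 921.4370; Macaulay duration = 2,674.2898 / 921.4370 = 2.90230 years.
Modified duration = D_Mac / (1 + y) = 2.90230 / 1.062 = 2.73287 years.

2.73 years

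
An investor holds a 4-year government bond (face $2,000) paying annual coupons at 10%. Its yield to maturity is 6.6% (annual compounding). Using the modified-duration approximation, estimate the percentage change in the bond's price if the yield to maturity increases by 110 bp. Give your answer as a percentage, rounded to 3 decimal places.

-3.628%

Periodic yield y = 0.066. Modified duration first:
  t   CF        PV=CF/(1+0.066)^t    t·PV
  1       200.00       187.6173       187.6173
  2       200.00       176.0012       352.0024
  3       200.00       165.1043       495.3129
  4     2,200.00     1,703.7029     6,814.8116
  Σ                  2,232.4256     7,849.7441
P = 2,232.4256; D_Mac = 3.51624 yrs; D_mod = 3.51624/(1+0.066) = 3.29854 yrs.
ΔP/P ≈ -D_mod · Δy = -3.29854 × (+0.011) = -0.036284 = -3.6284%.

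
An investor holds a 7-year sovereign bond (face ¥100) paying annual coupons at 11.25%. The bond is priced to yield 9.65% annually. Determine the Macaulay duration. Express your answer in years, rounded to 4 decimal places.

5.2713 years

Periodic yield y = 0.0965. Discount each cash flow and weight by its year:
  t   CF        PV=CF/(1+0.0965)^t    t·PV
  1        11.25        10.2599        10.2599
  2        11.25         9.3570        18.7139
  3        11.25         8.5335        25.6005
  4        11.25         7.7825        31.1299
  5        11.25         7.0976        35.4878
  6        11.25         6.4729        38.8376
  7       111.25        58.3767       408.6369
  Σ                    107.8801       568.6666
Price P = Σ PV = 107.8801.
Macaulay duration = Σ(t·PV) / P = 568.6666 / 107.8801 = 5.27129 years.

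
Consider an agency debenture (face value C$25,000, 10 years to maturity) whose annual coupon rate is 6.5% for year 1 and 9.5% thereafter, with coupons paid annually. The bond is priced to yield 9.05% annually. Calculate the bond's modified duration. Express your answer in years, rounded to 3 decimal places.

6.497 years

Periodic yield y = 0.0905. First find Macaulay duration:
  t   CF        PV=CF/(1+0.0905)^t    t·PV
  1     1,625.00     1,490.1421     1,490.1421
  2     2,375.00     1,997.1573     3,994.3146
  3     2,375.00     1,831.4143     5,494.2429
  4     2,375.00     1,679.4262     6,717.7050
  5     2,375.00     1,540.0516     7,700.2579
  6     2,375.00     1,412.2435     8,473.4612
  7     2,375.00     1,295.0422     9,065.2955
  8     2,375.00     1,187.5674     9,500.5389
  9     2,375.00     1,089.0118     9,801.1062
  10   27,375.00    11,510.5859   115,105.8586
  Σ                 25,032.6423   177,342.9229
P = 25,032.6423; Macaulay duration = 177,342.9229 / 25,032.6423 = 7.08447 years.
Modified duration = D_Mac / (1 + y) = 7.08447 / 1.0905 = 6.49653 years.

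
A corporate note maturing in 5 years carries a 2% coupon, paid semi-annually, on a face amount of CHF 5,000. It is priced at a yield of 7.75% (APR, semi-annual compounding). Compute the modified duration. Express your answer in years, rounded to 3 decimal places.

Periodic yield y = 0.03875. First find Macaulay duration:
  t   CF        PV=CF/(1+0.03875)^t    t·PV
  1        50.00        48.1348        48.1348
  2        50.00        46.3391        92.6783
  3        50.00        44.6105       133.8314
  4        50.00        42.9463       171.7852
  5        50.00        41.3442       206.7211
  6        50.00        39.8019       238.8114
  7        50.00        38.3171       268.2198
  8        50.00        36.8877       295.1017
  9        50.00        35.5116       319.6047
  10    5,050.00     3,452.8762    34,528.7622
  Σ                  3,826.7695    36,303.6506
P = 3,826.7695; Macaulay duration = 36,303.6506 / 3,826.7695 = 9.48676 half-year periods = 4.74338 years.
Modified duration = D_Mac / (1 + y) = 4.74338 / 1.03875 = 4.56643 years.

4.566 years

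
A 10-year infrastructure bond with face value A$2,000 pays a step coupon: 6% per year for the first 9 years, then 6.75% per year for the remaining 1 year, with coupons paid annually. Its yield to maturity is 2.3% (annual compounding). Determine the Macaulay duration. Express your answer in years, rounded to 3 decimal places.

8.134 years

Periodic yield y = 0.023. Discount each cash flow and weight by its year:
  t   CF        PV=CF/(1+0.023)^t    t·PV
  1       120.00       117.3021       117.3021
  2       120.00       114.6648       229.3295
  3       120.00       112.0868       336.2603
  4       120.00       109.5667       438.2669
  5       120.00       107.1034       535.5168
  6       120.00       104.6954       628.1722
  7       120.00       102.3415       716.3906
  8       120.00       100.0406       800.3246
  9       120.00        97.7914       880.1224
  10    2,135.00     1,700.7542    17,007.5416
  Σ                  2,666.3467    21,689.2269
Price P = Σ PV = 2,666.3467.
Macaulay duration = Σ(t·PV) / P = 21,689.2269 / 2,666.3467 = 8.13444 years.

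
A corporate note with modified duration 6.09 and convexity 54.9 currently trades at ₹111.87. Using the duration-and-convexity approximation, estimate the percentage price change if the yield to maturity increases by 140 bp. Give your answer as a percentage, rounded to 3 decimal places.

-7.988%

Duration effect: -D_mod·Δy = -6.09 × (+0.014) = -0.085260
Convexity effect: ½·C·(Δy)² = 0.5 × 54.9 × (0.014)² = +0.0053802
ΔP/P ≈ -0.085260 + 0.0053802 = -0.0798798
= -7.98798%.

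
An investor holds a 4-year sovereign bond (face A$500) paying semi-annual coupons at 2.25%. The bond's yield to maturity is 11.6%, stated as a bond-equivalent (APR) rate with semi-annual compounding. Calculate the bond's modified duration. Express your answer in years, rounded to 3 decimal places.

Periodic yield y = 0.058. First find Macaulay duration:
  t   CF        PV=CF/(1+0.058)^t    t·PV
  1        5.625         5.3166         5.3166
  2        5.625         5.0252        10.0504
  3        5.625         4.7497        14.2491
  4        5.625         4.4893        17.9573
  5        5.625         4.2432        21.2160
  6        5.625         4.0106        24.0636
  7        5.625         3.7907        26.5351
  8      505.625       322.0648     2,576.5180
  Σ                    353.6901     2,695.9060
P = 353.6901; Macaulay duration = 2,695.9060 / 353.6901 = 7.62223 half-year periods = 3.81111 years.
Modified duration = D_Mac / (1 + y) = 3.81111 / 1.058 = 3.60219 years.

3.602 years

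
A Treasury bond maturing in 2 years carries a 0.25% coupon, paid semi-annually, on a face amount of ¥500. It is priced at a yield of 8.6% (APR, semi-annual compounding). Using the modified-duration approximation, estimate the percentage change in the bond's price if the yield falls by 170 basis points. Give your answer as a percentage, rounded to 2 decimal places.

Periodic yield y = 0.043. Modified duration first:
  t   CF        PV=CF/(1+0.043)^t    t·PV
  1        0.625         0.5992         0.5992
  2        0.625         0.5745         1.1491
  3        0.625         0.5508         1.6525
  4      500.625       423.0340     1,692.1361
  Σ                    424.7586     1,695.5369
P = 424.7586; D_Mac = 3.99177 half-year periods = 1.99588 yrs; D_mod = 1.99588/(1+0.043) = 1.91360 yrs.
ΔP/P ≈ -D_mod · Δy = -1.91360 × (-0.017) = +0.032531 = +3.2531%.

+3.25%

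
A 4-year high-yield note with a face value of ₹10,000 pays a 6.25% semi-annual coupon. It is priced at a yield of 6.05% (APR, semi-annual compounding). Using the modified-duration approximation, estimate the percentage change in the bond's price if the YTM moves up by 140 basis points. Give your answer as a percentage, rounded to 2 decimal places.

-4.89%

Periodic yield y = 0.03025. Modified duration first:
  t   CF        PV=CF/(1+0.03025)^t    t·PV
  1       312.50       303.3244       303.3244
  2       312.50       294.4183       588.8366
  3       312.50       285.7736       857.3209
  4       312.50       277.3828     1,109.5312
  5       312.50       269.2383     1,346.1917
  6       312.50       261.3330     1,567.9981
  7       312.50       253.6598     1,775.6187
  8    10,312.50     8,124.9926    64,999.9411
  Σ                 10,070.1230    72,548.7626
P = 10,070.1230; D_Mac = 7.20436 half-year periods = 3.60218 yrs; D_mod = 3.60218/(1+0.03025) = 3.49641 yrs.
ΔP/P ≈ -D_mod · Δy = -3.49641 × (+0.014) = -0.048950 = -4.8950%.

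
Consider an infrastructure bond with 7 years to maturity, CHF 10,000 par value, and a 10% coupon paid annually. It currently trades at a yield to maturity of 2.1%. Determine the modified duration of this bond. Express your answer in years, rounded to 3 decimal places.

5.566 years

Periodic yield y = 0.021. First find Macaulay duration:
  t   CF        PV=CF/(1+0.021)^t    t·PV
  1     1,000.00       979.4319       979.4319
  2     1,000.00       959.2869     1,918.5738
  3     1,000.00       939.5562     2,818.6687
  4     1,000.00       920.2314     3,680.9255
  5     1,000.00       901.3040     4,506.5199
  6     1,000.00       882.7659     5,296.5954
  7    11,000.00     9,510.7002    66,574.9012
  Σ                 15,093.2765    85,775.6164
P = 15,093.2765; Macaulay duration = 85,775.6164 / 15,093.2765 = 5.68303 years.
Modified duration = D_Mac / (1 + y) = 5.68303 / 1.021 = 5.56615 years.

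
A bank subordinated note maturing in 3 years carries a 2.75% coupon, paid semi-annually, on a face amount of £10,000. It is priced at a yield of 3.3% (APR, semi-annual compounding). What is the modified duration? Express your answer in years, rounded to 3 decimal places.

2.852 years

Periodic yield y = 0.0165. First find Macaulay duration:
  t   CF        PV=CF/(1+0.0165)^t    t·PV
  1       137.50       135.2681       135.2681
  2       137.50       133.0724       266.1448
  3       137.50       130.9123       392.7370
  4       137.50       128.7873       515.1494
  5       137.50       126.6968       633.4842
  6    10,137.50     9,189.3876    55,136.3255
  Σ                  9,844.1246    57,079.1089
P = 9,844.1246; Macaulay duration = 57,079.1089 / 9,844.1246 = 5.79829 half-year periods = 2.89915 years.
Modified duration = D_Mac / (1 + y) = 2.89915 / 1.0165 = 2.85209 years.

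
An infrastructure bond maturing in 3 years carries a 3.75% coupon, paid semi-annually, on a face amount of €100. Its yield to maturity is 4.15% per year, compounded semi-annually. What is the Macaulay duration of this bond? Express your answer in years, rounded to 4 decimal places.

Periodic yield y = 0.02075. Discount each cash flow and weight by its period:
  t   CF        PV=CF/(1+0.02075)^t    t·PV
  1        1.875         1.8369         1.8369
  2        1.875         1.7995         3.5991
  3        1.875         1.7630         5.2889
  4        1.875         1.7271         6.9085
  5        1.875         1.6920         8.4601
  6      101.875        90.0640       540.3841
  Σ                     98.8825       566.4775
Price P = Σ PV = 98.8825.
Macaulay duration = Σ(t·PV) / P = 566.4775 / 98.8825 = 5.72879 half-year periods.
In years: 5.72879 / 2 = 2.86440 years.

2.8644 years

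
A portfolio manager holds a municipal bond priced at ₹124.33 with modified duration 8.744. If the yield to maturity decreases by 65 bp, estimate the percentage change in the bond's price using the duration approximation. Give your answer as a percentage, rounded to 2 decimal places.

+5.68%

Duration approximation: ΔP/P ≈ -D_mod · Δy = -8.744 × (-0.0065) = +0.056836.
As a percentage: +5.6836%.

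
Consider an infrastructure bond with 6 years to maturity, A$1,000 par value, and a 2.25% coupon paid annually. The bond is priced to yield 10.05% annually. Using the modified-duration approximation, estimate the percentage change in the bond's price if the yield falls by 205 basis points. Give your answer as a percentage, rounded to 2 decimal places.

+10.41%

Periodic yield y = 0.1005. Modified duration first:
  t   CF        PV=CF/(1+0.1005)^t    t·PV
  1        22.50        20.4453        20.4453
  2        22.50        18.5781        37.1563
  3        22.50        16.8816        50.6447
  4        22.50        15.3399        61.3596
  5        22.50        13.9390        69.6951
  6     1,022.50       575.6030     3,453.6179
  Σ                    660.7868     3,692.9188
P = 660.7868; D_Mac = 5.58867 yrs; D_mod = 5.58867/(1+0.1005) = 5.07830 yrs.
ΔP/P ≈ -D_mod · Δy = -5.07830 × (-0.0205) = +0.104105 = +10.4105%.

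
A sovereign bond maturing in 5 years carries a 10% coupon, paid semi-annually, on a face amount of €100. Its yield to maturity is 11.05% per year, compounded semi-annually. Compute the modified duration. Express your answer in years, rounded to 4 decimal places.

3.8206 years

Periodic yield y = 0.05525. First find Macaulay duration:
  t   CF        PV=CF/(1+0.05525)^t    t·PV
  1         5.00         4.7382         4.7382
  2         5.00         4.4901         8.9803
  3         5.00         4.2550        12.7651
  4         5.00         4.0323        16.1290
  5         5.00         3.8211        19.1057
  6         5.00         3.6211        21.7265
  7         5.00         3.4315        24.0204
  8         5.00         3.2518        26.0146
  9         5.00         3.0816        27.7341
  10      105.00        61.3247       613.2474
  Σ                     96.0475       774.4613
P = 96.0475; Macaulay duration = 774.4613 / 96.0475 = 8.06332 half-year periods = 4.03166 years.
Modified duration = D_Mac / (1 + y) = 4.03166 / 1.05525 = 3.82057 years.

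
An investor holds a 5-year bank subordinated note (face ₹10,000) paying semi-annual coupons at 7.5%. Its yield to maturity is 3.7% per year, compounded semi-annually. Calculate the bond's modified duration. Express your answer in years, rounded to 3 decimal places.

Periodic yield y = 0.0185. First find Macaulay duration:
  t   CF        PV=CF/(1+0.0185)^t    t·PV
  1       375.00       368.1885       368.1885
  2       375.00       361.5007       723.0015
  3       375.00       354.9345     1,064.8034
  4       375.00       348.4874     1,393.9498
  5       375.00       342.1575     1,710.7876
  6       375.00       335.9426     2,015.6555
  7       375.00       329.8405     2,308.8838
  8       375.00       323.8493     2,590.7946
  9       375.00       317.9669     2,861.7025
  10   10,375.00     8,637.2954    86,372.9538
  Σ                 11,720.1635   101,410.7211
P = 11,720.1635; Macaulay duration = 101,410.7211 / 11,720.1635 = 8.65267 half-year periods = 4.32634 years.
Modified duration = D_Mac / (1 + y) = 4.32634 / 1.0185 = 4.24775 years.

4.248 years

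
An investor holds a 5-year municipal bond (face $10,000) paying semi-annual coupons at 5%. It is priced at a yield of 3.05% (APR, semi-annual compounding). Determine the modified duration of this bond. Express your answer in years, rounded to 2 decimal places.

4.44 years

Periodic yield y = 0.01525. First find Macaulay duration:
  t   CF        PV=CF/(1+0.01525)^t    t·PV
  1       250.00       246.2448       246.2448
  2       250.00       242.5459       485.0919
  3       250.00       238.9027       716.7080
  4       250.00       235.3141       941.2565
  5       250.00       231.7795     1,158.8975
  6       250.00       228.2980     1,369.7877
  7       250.00       224.8687     1,574.0809
  8       250.00       221.4910     1,771.9278
  9       250.00       218.1640     1,963.4757
  10   10,250.00     8,810.3647    88,103.6465
  Σ                 10,897.9733    98,331.1174
P = 10,897.9733; Macaulay duration = 98,331.1174 / 10,897.9733 = 9.02288 half-year periods = 4.51144 years.
Modified duration = D_Mac / (1 + y) = 4.51144 / 1.01525 = 4.44367 years.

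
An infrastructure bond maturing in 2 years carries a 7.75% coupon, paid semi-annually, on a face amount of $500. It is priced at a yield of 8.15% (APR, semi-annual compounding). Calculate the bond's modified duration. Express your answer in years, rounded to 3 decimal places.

Periodic yield y = 0.04075. First find Macaulay duration:
  t   CF        PV=CF/(1+0.04075)^t    t·PV
  1       19.375        18.6164        18.6164
  2       19.375        17.8875        35.7749
  3       19.375        17.1871        51.5613
  4      519.375       442.6856     1,770.7423
  Σ                    496.3765     1,876.6949
P = 496.3765; Macaulay duration = 1,876.6949 / 496.3765 = 3.78079 half-year periods = 1.89039 years.
Modified duration = D_Mac / (1 + y) = 1.89039 / 1.04075 = 1.81638 years.

1.816 years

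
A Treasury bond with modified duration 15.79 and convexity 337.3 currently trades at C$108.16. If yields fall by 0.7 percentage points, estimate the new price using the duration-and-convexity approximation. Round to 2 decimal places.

C$121.01

Duration effect: -D_mod·Δy = -15.79 × (-0.007) = +0.110530
Convexity effect: ½·C·(Δy)² = 0.5 × 337.3 × (-0.007)² = +0.00826385
ΔP/P ≈ +0.110530 + 0.00826385 = +0.11879385
New price ≈ 108.16 × (1 + 0.11879385) = 121.008742816.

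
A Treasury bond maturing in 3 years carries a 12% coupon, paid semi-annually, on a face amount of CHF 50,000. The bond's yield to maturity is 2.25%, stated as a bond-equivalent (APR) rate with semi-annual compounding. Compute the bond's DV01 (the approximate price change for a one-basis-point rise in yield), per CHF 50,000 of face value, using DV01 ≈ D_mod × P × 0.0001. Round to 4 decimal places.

CHF 16.8381

Periodic yield y = 0.01125.
  t   CF        PV=CF/(1+0.01125)^t    t·PV
  1     3,000.00     2,966.6255     2,966.6255
  2     3,000.00     2,933.6222     5,867.2444
  3     3,000.00     2,900.9861     8,702.9584
  4     3,000.00     2,868.7131    11,474.8524
  5     3,000.00     2,836.7991    14,183.9955
  6    53,000.00    49,559.2428   297,355.4565
  Σ                 64,065.9888   340,551.1327
P = 64,065.9888; D_Mac = 5.31563 half-year periods = 2.65782 yrs; D_mod = 2.62825 yrs.
DV01 ≈ 2.62825 × 64,065.9888 × 0.0001 = 16.838128.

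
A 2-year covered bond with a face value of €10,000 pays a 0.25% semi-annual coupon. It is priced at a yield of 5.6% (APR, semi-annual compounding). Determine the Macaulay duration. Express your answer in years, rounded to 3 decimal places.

1.996 years

Periodic yield y = 0.028. Discount each cash flow and weight by its period:
  t   CF        PV=CF/(1+0.028)^t    t·PV
  1        12.50        12.1595        12.1595
  2        12.50        11.8283        23.6567
  3        12.50        11.5062        34.5185
  4    10,012.50     8,965.4083    35,861.6330
  Σ                  9,000.9023    35,931.9677
Price P = Σ PV = 9,000.9023.
Macaulay duration = Σ(t·PV) / P = 35,931.9677 / 9,000.9023 = 3.99204 half-year periods.
In years: 3.99204 / 2 = 1.99602 years.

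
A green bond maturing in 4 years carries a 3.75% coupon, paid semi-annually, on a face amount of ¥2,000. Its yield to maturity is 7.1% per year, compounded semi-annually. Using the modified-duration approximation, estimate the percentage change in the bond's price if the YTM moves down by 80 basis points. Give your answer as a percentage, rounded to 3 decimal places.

+2.884%

Periodic yield y = 0.0355. Modified duration first:
  t   CF        PV=CF/(1+0.0355)^t    t·PV
  1        37.50        36.2144        36.2144
  2        37.50        34.9729        69.9457
  3        37.50        33.7739       101.3216
  4        37.50        32.6160       130.4640
  5        37.50        31.4978       157.4892
  6        37.50        30.4180       182.5080
  7        37.50        29.3752       205.6263
  8     2,037.50     1,541.3341    12,330.6729
  Σ                  1,770.2023    13,214.2422
P = 1,770.2023; D_Mac = 7.46482 half-year periods = 3.73241 yrs; D_mod = 3.73241/(1+0.0355) = 3.60445 yrs.
ΔP/P ≈ -D_mod · Δy = -3.60445 × (-0.008) = +0.028836 = +2.8836%.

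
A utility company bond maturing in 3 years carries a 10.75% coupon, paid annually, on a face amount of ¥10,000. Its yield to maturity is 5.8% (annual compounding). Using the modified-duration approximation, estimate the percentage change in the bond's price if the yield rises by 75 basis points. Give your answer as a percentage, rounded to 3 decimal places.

Periodic yield y = 0.058. Modified duration first:
  t   CF        PV=CF/(1+0.058)^t    t·PV
  1     1,075.00     1,016.0681     1,016.0681
  2     1,075.00       960.3668     1,920.7336
  3    11,075.00     9,351.6174    28,054.8523
  Σ                 11,328.0523    30,991.6539
P = 11,328.0523; D_Mac = 2.73583 yrs; D_mod = 2.73583/(1+0.058) = 2.58585 yrs.
ΔP/P ≈ -D_mod · Δy = -2.58585 × (+0.0075) = -0.019394 = -1.9394%.

-1.939%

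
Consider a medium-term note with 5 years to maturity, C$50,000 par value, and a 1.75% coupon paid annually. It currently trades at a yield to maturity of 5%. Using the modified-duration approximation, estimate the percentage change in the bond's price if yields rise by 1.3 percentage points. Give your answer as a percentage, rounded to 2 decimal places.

-5.96%

Periodic yield y = 0.05. Modified duration first:
  t   CF        PV=CF/(1+0.05)^t    t·PV
  1       875.00       833.3333       833.3333
  2       875.00       793.6508     1,587.3016
  3       875.00       755.8579     2,267.5737
  4       875.00       719.8647     2,879.4587
  5    50,875.00    39,861.8937   199,309.4686
  Σ                 42,964.6004   206,877.1359
P = 42,964.6004; D_Mac = 4.81506 yrs; D_mod = 4.81506/(1+0.05) = 4.58577 yrs.
ΔP/P ≈ -D_mod · Δy = -4.58577 × (+0.013) = -0.059615 = -5.9615%.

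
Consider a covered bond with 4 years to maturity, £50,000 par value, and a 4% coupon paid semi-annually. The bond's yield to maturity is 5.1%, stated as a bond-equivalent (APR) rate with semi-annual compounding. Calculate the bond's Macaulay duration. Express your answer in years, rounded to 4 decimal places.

3.7295 years

Periodic yield y = 0.0255. Discount each cash flow and weight by its period:
  t   CF        PV=CF/(1+0.0255)^t    t·PV
  1     1,000.00       975.1341       975.1341
  2     1,000.00       950.8865     1,901.7730
  3     1,000.00       927.2418     2,781.7254
  4     1,000.00       904.1851     3,616.7404
  5     1,000.00       881.7017     4,408.5085
  6     1,000.00       859.7774     5,158.6642
  7     1,000.00       838.3982     5,868.7875
  8    51,000.00    41,695.0845   333,560.6761
  Σ                 48,032.4093   358,272.0092
Price P = Σ PV = 48,032.4093.
Macaulay duration = Σ(t·PV) / P = 358,272.0092 / 48,032.4093 = 7.45896 half-year periods.
In years: 7.45896 / 2 = 3.72948 years.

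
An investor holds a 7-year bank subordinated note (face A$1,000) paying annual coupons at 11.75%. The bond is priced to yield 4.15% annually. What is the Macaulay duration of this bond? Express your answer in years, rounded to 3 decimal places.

Periodic yield y = 0.0415. Discount each cash flow and weight by its year:
  t   CF        PV=CF/(1+0.0415)^t    t·PV
  1       117.50       112.8181       112.8181
  2       117.50       108.3227       216.6453
  3       117.50       104.0064       312.0192
  4       117.50        99.8621       399.4485
  5       117.50        95.8830       479.4149
  6       117.50        92.0624       552.3743
  7     1,117.50       840.6837     5,884.7857
  Σ                  1,453.6383     7,957.5059
Price P = Σ PV = 1,453.6383.
Macaulay duration = Σ(t·PV) / P = 7,957.5059 / 1,453.6383 = 5.47420 years.

5.474 years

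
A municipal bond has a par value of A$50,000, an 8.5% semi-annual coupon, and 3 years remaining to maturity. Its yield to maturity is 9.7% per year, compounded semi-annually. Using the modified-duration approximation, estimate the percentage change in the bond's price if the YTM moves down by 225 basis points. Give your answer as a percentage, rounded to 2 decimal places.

Periodic yield y = 0.0485. Modified duration first:
  t   CF        PV=CF/(1+0.0485)^t    t·PV
  1     2,125.00     2,026.7048     2,026.7048
  2     2,125.00     1,932.9564     3,865.9129
  3     2,125.00     1,843.5445     5,530.6336
  4     2,125.00     1,758.2685     7,033.0740
  5     2,125.00     1,676.9371     8,384.6853
  6    52,125.00    39,231.5493   235,389.2957
  Σ                 48,469.9606   262,230.3062
P = 48,469.9606; D_Mac = 5.41016 half-year periods = 2.70508 yrs; D_mod = 2.70508/(1+0.0485) = 2.57995 yrs.
ΔP/P ≈ -D_mod · Δy = -2.57995 × (-0.0225) = +0.058049 = +5.8049%.

+5.80%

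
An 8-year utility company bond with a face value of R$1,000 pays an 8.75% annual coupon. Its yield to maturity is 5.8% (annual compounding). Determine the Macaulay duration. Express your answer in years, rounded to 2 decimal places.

6.25 years

Periodic yield y = 0.058. Discount each cash flow and weight by its year:
  t   CF        PV=CF/(1+0.058)^t    t·PV
  1        87.50        82.7032        82.7032
  2        87.50        78.1694       156.3388
  3        87.50        73.8841       221.6523
  4        87.50        69.8338       279.3350
  5        87.50        66.0054       330.0272
  6        87.50        62.3870       374.3220
  7        87.50        58.9669       412.7684
  8     1,087.50       692.6980     5,541.5839
  Σ                  1,184.6478     7,398.7307
Price P = Σ PV = 1,184.6478.
Macaulay duration = Σ(t·PV) / P = 7,398.7307 / 1,184.6478 = 6.24551 years.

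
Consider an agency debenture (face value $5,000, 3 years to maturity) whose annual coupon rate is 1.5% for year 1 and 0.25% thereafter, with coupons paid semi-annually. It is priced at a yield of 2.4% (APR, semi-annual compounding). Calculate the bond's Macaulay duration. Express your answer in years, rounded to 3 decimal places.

2.961 years

Periodic yield y = 0.012. Discount each cash flow and weight by its period:
  t   CF        PV=CF/(1+0.012)^t    t·PV
  1        37.50        37.0553        37.0553
  2        37.50        36.6159        73.2319
  3         6.25         6.0303        18.0909
  4         6.25         5.9588        23.8352
  5         6.25         5.8881        29.4407
  6     5,006.25     4,660.4672    27,962.8034
  Σ                  4,752.0157    28,144.4573
Price P = Σ PV = 4,752.0157.
Macaulay duration = Σ(t·PV) / P = 28,144.4573 / 4,752.0157 = 5.92264 half-year periods.
In years: 5.92264 / 2 = 2.96132 years.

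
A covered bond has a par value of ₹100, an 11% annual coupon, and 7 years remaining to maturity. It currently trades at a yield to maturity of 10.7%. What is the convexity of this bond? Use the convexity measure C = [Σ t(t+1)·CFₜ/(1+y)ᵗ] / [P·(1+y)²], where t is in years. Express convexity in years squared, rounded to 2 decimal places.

30.72

With y = 0.107:
  t   CF        PV=CF/(1+0.107)^t    t·PV        t(t+1)·PV
  1        11.00         9.9368         9.9368          19.8735
  2        11.00         8.9763        17.9526          53.8578
  3        11.00         8.1087        24.3260          97.3041
  4        11.00         7.3249        29.2996         146.4982
  5        11.00         6.6169        33.0845         198.5070
  6        11.00         5.9773        35.8640         251.0477
  7       111.00        54.4866       381.4061       3,051.2491
  Σ                    101.4275       531.8696       3,818.3374
P = 101.4275.
Convexity = Σ t(t+1)·PV / [P·(1+y)²] = 3,818.3374 / (101.4275 × 1.225449) = 30.72016.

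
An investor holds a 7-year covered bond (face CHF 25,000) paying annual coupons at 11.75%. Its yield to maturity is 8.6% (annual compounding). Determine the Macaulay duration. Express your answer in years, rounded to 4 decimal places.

5.2813 years

Periodic yield y = 0.086. Discount each cash flow and weight by its year:
  t   CF        PV=CF/(1+0.086)^t    t·PV
  1     2,937.50     2,704.8803     2,704.8803
  2     2,937.50     2,490.6817     4,981.3633
  3     2,937.50     2,293.4454     6,880.3361
  4     2,937.50     2,111.8281     8,447.3126
  5     2,937.50     1,944.5931     9,722.9657
  6     2,937.50     1,790.6014    10,743.6085
  7    27,937.50    15,681.1809   109,768.2660
  Σ                 29,017.2109   153,248.7325
Price P = Σ PV = 29,017.2109.
Macaulay duration = Σ(t·PV) / P = 153,248.7325 / 29,017.2109 = 5.28130 years.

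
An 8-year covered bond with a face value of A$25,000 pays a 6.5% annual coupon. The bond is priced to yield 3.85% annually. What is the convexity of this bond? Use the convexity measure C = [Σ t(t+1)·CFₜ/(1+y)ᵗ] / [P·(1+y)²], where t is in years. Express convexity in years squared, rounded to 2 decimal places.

With y = 0.0385:
  t   CF        PV=CF/(1+0.0385)^t    t·PV        t(t+1)·PV
  1     1,625.00     1,564.7569     1,564.7569       3,129.5137
  2     1,625.00     1,506.7471     3,013.4942       9,040.4826
  3     1,625.00     1,450.8879     4,352.6637      17,410.6550
  4     1,625.00     1,397.0996     5,588.3983      27,941.9916
  5     1,625.00     1,345.3053     6,726.5266      40,359.1597
  6     1,625.00     1,295.4312     7,772.5873      54,408.1113
  7     1,625.00     1,247.4061     8,731.8426      69,854.7409
  8    26,625.00    19,680.5671   157,444.5371   1,417,000.8342
  Σ                 29,488.2012   195,194.8068   1,639,145.4890
P = 29,488.2012.
Convexity = Σ t(t+1)·PV / [P·(1+y)²] = 1,639,145.4890 / (29,488.2012 × 1.078482) = 51.54140.

51.54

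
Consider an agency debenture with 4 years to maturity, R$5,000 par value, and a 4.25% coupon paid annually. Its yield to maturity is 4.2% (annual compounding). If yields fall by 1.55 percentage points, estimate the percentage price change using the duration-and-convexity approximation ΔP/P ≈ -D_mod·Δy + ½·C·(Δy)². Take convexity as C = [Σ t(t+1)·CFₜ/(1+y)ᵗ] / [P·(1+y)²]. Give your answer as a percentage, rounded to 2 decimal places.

With y = 0.042:
  t   CF        PV=CF/(1+0.042)^t    t·PV        t(t+1)·PV
  1       212.50       203.9347       203.9347         407.8695
  2       212.50       195.7147       391.4294       1,174.2883
  3       212.50       187.8260       563.4781       2,253.9124
  4     5,212.50     4,421.5566    17,686.2265      88,431.1327
  Σ                  5,009.0321    18,845.0688      92,267.2029
P = 5,009.0321; D_Mac = 3.76222 yrs; D_mod = 3.61057 yrs; C = 16.96517.
Duration effect: -3.61057 × (-0.0155) = +0.055964
Convexity effect: 0.5 × 16.96517 × (-0.0155)² = +0.0020379
ΔP/P ≈ +0.055964 + 0.0020379 = +0.058002 = +5.8002%.

+5.80%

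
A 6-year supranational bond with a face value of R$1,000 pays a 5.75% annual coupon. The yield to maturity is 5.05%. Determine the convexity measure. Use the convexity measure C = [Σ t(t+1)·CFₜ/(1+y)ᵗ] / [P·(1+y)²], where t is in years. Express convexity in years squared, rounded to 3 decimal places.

31.818

With y = 0.0505:
  t   CF        PV=CF/(1+0.0505)^t    t·PV        t(t+1)·PV
  1        57.50        54.7358        54.7358         109.4717
  2        57.50        52.1046       104.2091         312.6274
  3        57.50        49.5998       148.7993         595.1973
  4        57.50        47.2154       188.8616         944.3079
  5        57.50        44.9456       224.7282       1,348.3692
  6     1,057.50       786.8719     4,721.2314      33,048.6197
  Σ                  1,035.4731     5,442.5654      36,358.5931
P = 1,035.4731.
Convexity = Σ t(t+1)·PV / [P·(1+y)²] = 36,358.5931 / (1,035.4731 × 1.103550) = 31.81824.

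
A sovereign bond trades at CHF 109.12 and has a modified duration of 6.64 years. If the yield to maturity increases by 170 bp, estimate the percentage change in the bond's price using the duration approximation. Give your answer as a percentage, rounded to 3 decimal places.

-11.288%

Duration approximation: ΔP/P ≈ -D_mod · Δy = -6.64 × (+0.017) = -0.112880.
As a percentage: -11.2880%.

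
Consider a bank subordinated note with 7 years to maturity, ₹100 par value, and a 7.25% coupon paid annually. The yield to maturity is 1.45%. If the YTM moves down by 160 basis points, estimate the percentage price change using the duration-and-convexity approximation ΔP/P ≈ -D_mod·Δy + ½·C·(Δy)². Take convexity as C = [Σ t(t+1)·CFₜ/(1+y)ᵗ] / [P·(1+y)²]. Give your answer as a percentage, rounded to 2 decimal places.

+9.93%

With y = 0.0145:
  t   CF        PV=CF/(1+0.0145)^t    t·PV        t(t+1)·PV
  1         7.25         7.1464         7.1464          14.2928
  2         7.25         7.0442        14.0885          42.2654
  3         7.25         6.9436        20.8307          83.3227
  4         7.25         6.8443        27.3772         136.8862
  5         7.25         6.7465        33.7324         202.3946
  6         7.25         6.6501        39.9004         279.3026
  7       107.25        96.9690       678.7830       5,430.2643
  Σ                    138.3440       821.8586       6,188.7286
P = 138.3440; D_Mac = 5.94069 yrs; D_mod = 5.85578 yrs; C = 43.46472.
Duration effect: -5.85578 × (-0.016) = +0.093692
Convexity effect: 0.5 × 43.46472 × (-0.016)² = +0.0055635
ΔP/P ≈ +0.093692 + 0.0055635 = +0.099256 = +9.9256%.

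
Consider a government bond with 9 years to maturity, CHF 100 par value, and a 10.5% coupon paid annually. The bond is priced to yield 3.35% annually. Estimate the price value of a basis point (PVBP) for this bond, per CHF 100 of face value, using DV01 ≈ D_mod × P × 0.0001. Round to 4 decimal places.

Periodic yield y = 0.0335.
  t   CF        PV=CF/(1+0.0335)^t    t·PV
  1        10.50        10.1597        10.1597
  2        10.50         9.8303        19.6607
  3        10.50         9.5117        28.5351
  4        10.50         9.2034        36.8135
  5        10.50         8.9051        44.5253
  6        10.50         8.6164        51.6985
  7        10.50         8.3371        58.3598
  8        10.50         8.0669        64.5350
  9       110.50        82.1425       739.2826
  Σ                    154.7730     1,053.5701
P = 154.7730; D_Mac = 6.80719 yrs; D_mod = 6.58654 yrs.
DV01 ≈ 6.58654 × 154.7730 × 0.0001 = 0.101942.

CHF 0.1019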